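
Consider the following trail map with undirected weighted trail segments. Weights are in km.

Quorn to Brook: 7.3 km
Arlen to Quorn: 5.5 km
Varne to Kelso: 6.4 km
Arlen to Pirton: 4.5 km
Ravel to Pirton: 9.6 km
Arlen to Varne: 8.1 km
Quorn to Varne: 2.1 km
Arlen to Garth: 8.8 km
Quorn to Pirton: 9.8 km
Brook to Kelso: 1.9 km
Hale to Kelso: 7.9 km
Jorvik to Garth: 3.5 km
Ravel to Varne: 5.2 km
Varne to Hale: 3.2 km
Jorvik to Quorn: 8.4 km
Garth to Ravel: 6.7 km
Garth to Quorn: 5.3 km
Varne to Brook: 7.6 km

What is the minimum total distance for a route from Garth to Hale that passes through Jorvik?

17.2 km

Best Garth to Jorvik: Garth → Jorvik costing 3.5
Shortest Jorvik→Hale: Jorvik → Quorn → Varne → Hale = 13.7
Total via Jorvik: 3.5 + 13.7 = 17.2 km.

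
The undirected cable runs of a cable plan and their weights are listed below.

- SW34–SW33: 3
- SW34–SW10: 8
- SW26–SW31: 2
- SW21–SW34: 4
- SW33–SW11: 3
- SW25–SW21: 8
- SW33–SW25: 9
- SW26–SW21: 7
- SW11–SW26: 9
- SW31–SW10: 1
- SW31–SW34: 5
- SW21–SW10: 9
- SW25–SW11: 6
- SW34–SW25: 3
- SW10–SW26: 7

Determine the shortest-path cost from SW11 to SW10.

12

Running Dijkstra from SW11:
SW11: 0
SW33: 3  (via SW11)
SW34: 6  (via SW33)
SW25: 6  (via SW11)
SW26: 9  (via SW11)
SW21: 10  (via SW34)
SW31: 11  (via SW34)
SW10: 12  (via SW31)
Shortest route: SW11–SW33–SW34–SW31–SW10 = 12.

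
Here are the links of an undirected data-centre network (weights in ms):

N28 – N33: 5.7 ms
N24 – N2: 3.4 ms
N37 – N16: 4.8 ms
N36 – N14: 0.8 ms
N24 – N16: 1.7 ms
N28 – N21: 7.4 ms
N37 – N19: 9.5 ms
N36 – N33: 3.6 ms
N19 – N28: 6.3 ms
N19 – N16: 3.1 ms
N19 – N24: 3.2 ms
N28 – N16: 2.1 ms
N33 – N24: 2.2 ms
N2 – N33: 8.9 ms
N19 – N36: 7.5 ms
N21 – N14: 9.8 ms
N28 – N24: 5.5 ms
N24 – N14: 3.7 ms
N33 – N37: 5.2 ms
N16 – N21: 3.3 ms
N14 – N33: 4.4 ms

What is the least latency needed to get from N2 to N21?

8.4 ms

Candidate routes:
N2 → N24 → N19 → N16 → N21: 3.4+3.2+3.1+3.3 = 13
N2 → N24 → N16 → N21: 3.4+1.7+3.3 = 8.4
N2 → N24 → N28 → N16 → N21: 3.4+5.5+2.1+3.3 = 14.3
Cheapest is N2 → N24 → N16 → N21 at 8.4 ms.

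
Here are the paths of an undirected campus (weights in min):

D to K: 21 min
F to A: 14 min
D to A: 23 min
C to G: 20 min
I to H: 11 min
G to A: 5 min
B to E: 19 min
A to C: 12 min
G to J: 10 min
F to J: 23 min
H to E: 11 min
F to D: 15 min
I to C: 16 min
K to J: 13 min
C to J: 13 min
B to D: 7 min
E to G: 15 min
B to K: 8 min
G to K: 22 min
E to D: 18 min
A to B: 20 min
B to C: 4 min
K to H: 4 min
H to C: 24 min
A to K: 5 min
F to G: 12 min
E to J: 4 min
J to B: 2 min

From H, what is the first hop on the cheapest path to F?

Enumerating some paths:
H–K–A–G–F: 4+5+5+12 = 26
H–K–A–F: 4+5+14 = 23
Cheapest is H–K–A–F at 23 min.
So from H the first move is to K.

K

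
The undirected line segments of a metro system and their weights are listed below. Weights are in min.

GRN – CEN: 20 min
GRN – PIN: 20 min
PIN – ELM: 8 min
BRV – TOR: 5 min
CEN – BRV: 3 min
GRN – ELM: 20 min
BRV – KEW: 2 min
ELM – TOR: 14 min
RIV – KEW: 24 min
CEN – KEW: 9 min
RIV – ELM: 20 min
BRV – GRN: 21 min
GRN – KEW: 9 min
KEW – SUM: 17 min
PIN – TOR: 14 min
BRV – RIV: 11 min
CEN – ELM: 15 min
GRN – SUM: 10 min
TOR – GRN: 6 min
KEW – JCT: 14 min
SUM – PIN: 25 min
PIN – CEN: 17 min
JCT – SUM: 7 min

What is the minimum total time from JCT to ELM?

Running Dijkstra from JCT:
JCT: 0
SUM: 7  (via JCT)
KEW: 14  (via JCT)
BRV: 16  (via KEW)
GRN: 17  (via SUM)
CEN: 19  (via BRV)
TOR: 21  (via BRV)
RIV: 27  (via BRV)
PIN: 32  (via SUM)
ELM: 34  (via CEN)
Shortest route: JCT → KEW → BRV → CEN → ELM = 34 min.

34 min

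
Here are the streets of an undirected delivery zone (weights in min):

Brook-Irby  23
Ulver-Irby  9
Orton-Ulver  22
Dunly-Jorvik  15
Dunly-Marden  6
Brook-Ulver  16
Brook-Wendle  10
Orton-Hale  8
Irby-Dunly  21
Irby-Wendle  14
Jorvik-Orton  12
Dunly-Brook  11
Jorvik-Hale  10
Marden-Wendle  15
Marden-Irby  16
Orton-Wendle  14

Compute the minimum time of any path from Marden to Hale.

31 min

Running Dijkstra from Marden:
Marden: 0
Dunly: 6  (via Marden)
Wendle: 15  (via Marden)
Irby: 16  (via Marden)
Brook: 17  (via Dunly)
Jorvik: 21  (via Dunly)
Ulver: 25  (via Irby)
Orton: 29  (via Wendle)
Hale: 31  (via Jorvik)
Shortest route: Marden → Dunly → Jorvik → Hale = 31 min.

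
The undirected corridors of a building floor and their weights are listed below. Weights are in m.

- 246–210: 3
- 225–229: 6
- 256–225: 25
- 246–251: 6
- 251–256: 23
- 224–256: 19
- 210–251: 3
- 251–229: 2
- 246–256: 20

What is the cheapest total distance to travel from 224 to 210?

42 m

Enumerating some paths:
224–256–251–210: 19+23+3 = 45
224–256–246–210: 19+20+3 = 42
The minimum is 42 m via 224–256–246–210.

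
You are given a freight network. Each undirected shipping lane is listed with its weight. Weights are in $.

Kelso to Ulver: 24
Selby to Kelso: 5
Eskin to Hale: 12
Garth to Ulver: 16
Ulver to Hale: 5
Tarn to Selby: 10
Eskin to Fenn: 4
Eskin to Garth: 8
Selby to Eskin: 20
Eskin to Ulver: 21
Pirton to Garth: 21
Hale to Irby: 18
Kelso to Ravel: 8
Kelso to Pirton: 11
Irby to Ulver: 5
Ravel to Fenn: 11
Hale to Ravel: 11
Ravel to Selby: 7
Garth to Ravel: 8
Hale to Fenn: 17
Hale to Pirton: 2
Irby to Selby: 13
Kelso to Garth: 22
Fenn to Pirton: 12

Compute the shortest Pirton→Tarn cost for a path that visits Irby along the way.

$35

Best Pirton to Irby: Pirton–Hale–Ulver–Irby costing 12
Best Irby to Tarn: Irby–Selby–Tarn costing 23
Total via Irby: 12 + 23 = $35.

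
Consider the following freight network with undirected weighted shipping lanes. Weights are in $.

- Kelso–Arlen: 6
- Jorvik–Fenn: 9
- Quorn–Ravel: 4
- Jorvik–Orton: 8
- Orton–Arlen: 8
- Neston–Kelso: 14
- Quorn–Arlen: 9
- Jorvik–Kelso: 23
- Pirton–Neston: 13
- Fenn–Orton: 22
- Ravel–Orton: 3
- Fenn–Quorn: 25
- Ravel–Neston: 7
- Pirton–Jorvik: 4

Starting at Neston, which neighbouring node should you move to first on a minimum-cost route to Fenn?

Pirton

Compare a few routes:
Neston–Ravel–Orton–Jorvik–Fenn: 7+3+8+9 = 27
Neston–Pirton–Jorvik–Fenn: 13+4+9 = 26
Neston–Ravel–Quorn–Fenn: 7+4+25 = 36
Neston–Ravel–Orton–Fenn: 7+3+22 = 32
Cheapest is Neston–Pirton–Jorvik–Fenn at $26.
So from Neston the first move is to Pirton.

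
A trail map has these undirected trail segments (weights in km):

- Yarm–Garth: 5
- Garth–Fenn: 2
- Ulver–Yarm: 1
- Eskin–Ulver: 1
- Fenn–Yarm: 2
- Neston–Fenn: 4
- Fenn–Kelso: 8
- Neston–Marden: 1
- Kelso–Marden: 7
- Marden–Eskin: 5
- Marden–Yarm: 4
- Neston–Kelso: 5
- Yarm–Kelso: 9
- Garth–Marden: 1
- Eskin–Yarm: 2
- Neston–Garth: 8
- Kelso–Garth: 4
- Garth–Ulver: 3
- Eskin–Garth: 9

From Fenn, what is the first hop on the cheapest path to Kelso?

Garth

Candidate routes:
Fenn–Kelso: 8 = 8
Fenn–Garth–Kelso: 2+4 = 6
Cheapest is Fenn–Garth–Kelso at 6 km.
So from Fenn the first move is to Garth.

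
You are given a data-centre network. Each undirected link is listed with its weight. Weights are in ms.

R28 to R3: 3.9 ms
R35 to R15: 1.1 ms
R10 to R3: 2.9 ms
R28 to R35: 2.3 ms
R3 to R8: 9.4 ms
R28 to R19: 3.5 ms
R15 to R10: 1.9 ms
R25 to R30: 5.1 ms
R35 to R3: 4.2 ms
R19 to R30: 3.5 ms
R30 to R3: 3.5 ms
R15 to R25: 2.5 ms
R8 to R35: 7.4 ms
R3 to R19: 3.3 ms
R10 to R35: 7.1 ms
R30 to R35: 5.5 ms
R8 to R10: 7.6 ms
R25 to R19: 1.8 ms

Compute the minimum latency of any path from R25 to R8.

Settle nodes by increasing distance from R25:
R25: 0
R19: 1.8  (via R25)
R15: 2.5  (via R25)
R35: 3.6  (via R15)
R10: 4.4  (via R15)
R3: 5.1  (via R19)
R30: 5.1  (via R25)
R28: 5.3  (via R19)
R8: 11  (via R35)
Shortest route: R25 → R15 → R35 → R8 = 11 ms.

11 ms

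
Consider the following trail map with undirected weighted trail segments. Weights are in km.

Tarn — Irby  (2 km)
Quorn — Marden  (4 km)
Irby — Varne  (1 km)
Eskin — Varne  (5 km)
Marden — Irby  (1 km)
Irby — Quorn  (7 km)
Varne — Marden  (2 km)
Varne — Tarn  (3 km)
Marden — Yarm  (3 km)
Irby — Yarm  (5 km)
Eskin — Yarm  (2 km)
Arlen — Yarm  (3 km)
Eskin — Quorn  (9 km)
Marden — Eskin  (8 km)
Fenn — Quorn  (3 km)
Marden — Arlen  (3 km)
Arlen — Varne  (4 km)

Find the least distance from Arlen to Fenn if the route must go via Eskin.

17 km

Best Arlen to Eskin: Arlen → Yarm → Eskin costing 5
Best Eskin to Fenn: Eskin → Quorn → Fenn costing 12
Total via Eskin: 5 + 12 = 17 km.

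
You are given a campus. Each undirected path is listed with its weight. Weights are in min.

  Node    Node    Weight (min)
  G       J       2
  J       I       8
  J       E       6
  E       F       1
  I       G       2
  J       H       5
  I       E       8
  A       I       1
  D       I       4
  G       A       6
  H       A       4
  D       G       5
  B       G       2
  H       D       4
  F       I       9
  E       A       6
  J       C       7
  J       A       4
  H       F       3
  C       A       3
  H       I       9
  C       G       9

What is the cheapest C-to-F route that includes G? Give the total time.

Best C to G: C → A → I → G costing 6
Best G to F: G → J → E → F costing 9
Total via G: 6 + 9 = 15 min.

15 min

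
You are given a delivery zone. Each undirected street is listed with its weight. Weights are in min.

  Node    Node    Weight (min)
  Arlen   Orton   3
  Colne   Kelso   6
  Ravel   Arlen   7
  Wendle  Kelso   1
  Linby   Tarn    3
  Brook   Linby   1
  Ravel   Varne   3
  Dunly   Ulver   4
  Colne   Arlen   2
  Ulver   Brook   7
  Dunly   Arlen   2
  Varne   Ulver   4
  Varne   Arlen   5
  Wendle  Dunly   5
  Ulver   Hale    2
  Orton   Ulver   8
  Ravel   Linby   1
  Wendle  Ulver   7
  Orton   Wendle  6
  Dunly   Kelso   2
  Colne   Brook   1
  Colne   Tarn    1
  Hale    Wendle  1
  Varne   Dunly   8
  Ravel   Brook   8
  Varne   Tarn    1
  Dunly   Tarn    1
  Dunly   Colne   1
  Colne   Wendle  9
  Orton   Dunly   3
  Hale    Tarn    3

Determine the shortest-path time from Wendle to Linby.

6 min

Compare a few routes:
Wendle → Kelso → Dunly → Tarn → Linby: 1+2+1+3 = 7
Wendle → Kelso → Dunly → Tarn → Colne → Brook → Linby: 1+2+1+1+1+1 = 7
Wendle → Kelso → Dunly → Colne → Brook → Linby: 1+2+1+1+1 = 6
Cheapest is Wendle → Kelso → Dunly → Colne → Brook → Linby at 6 min.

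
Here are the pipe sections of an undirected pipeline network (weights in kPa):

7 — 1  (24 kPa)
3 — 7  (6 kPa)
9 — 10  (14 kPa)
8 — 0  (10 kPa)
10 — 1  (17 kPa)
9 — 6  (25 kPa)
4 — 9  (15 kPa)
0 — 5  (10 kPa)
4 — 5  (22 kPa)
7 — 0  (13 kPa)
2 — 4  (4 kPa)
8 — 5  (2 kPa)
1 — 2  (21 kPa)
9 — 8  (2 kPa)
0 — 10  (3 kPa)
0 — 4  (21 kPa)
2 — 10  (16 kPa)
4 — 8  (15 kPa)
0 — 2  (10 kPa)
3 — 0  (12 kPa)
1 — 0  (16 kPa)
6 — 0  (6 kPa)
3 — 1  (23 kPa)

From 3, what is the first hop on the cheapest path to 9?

Candidate routes:
3 - 0 - 10 - 9: 12+3+14 = 29
3 - 0 - 8 - 9: 12+10+2 = 24
3 - 0 - 5 - 8 - 9: 12+10+2+2 = 26
Cheapest is 3 - 0 - 8 - 9 at 24 kPa.
So from 3 the first move is to 0.

0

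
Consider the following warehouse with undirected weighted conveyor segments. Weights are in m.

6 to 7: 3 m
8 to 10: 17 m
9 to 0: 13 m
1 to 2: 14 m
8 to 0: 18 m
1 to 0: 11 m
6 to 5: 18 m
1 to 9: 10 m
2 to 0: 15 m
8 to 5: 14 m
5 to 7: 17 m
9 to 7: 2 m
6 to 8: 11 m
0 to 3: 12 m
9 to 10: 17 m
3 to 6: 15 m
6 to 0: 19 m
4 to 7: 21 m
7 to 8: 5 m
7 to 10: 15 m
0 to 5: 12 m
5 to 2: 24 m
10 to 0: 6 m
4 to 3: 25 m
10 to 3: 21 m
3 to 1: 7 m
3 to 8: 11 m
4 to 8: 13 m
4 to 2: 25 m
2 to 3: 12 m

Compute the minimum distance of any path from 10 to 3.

18 m

Enumerating some paths:
10–0–3: 6+12 = 18
10–0–1–3: 6+11+7 = 24
10–3: 21 = 21
The minimum is 18 m via 10–0–3.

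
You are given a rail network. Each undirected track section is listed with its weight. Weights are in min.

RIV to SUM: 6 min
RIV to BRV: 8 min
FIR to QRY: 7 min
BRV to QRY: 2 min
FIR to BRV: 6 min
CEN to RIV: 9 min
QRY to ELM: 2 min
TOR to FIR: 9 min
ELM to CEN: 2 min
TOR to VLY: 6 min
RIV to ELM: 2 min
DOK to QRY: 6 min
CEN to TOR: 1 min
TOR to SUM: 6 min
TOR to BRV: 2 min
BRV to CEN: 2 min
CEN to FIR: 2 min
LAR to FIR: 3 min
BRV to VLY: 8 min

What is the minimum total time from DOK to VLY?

16 min

Candidate routes:
DOK - QRY - BRV - CEN - TOR - VLY: 6+2+2+1+6 = 17
DOK - QRY - ELM - CEN - BRV - TOR - VLY: 6+2+2+2+2+6 = 20
DOK - QRY - ELM - CEN - TOR - VLY: 6+2+2+1+6 = 17
DOK - QRY - BRV - VLY: 6+2+8 = 16
Cheapest is DOK - QRY - BRV - VLY at 16 min.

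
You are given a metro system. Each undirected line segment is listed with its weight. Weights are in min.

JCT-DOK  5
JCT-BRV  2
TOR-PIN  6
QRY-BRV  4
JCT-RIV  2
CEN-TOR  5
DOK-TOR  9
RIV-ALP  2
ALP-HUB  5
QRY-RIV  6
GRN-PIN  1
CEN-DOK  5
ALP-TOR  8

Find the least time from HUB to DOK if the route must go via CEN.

Best HUB to CEN: HUB–ALP–TOR–CEN costing 18
Best CEN to DOK: CEN–DOK costing 5
Total via CEN: 18 + 5 = 23 min.

23 min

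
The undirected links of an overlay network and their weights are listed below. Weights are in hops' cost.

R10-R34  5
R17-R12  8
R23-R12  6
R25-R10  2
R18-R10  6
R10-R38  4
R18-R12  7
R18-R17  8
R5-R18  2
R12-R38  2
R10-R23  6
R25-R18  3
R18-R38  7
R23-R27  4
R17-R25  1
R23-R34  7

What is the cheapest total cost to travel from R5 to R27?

Candidate routes:
R5 - R18 - R25 - R10 - R23 - R27: 2+3+2+6+4 = 17
R5 - R18 - R10 - R23 - R27: 2+6+6+4 = 18
Cheapest is R5 - R18 - R25 - R10 - R23 - R27 at 17 hops' cost.

17 hops' cost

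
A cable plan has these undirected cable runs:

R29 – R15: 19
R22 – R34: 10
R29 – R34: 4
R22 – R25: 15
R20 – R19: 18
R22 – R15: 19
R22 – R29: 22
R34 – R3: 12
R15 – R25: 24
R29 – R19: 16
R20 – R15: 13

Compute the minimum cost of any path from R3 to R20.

Running Dijkstra from R3:
R3: 0
R34: 12  (via R3)
R29: 16  (via R34)
R22: 22  (via R34)
R19: 32  (via R29)
R15: 35  (via R29)
R25: 37  (via R22)
R20: 48  (via R15)
Shortest route: R3 → R34 → R29 → R15 → R20 = 48.

48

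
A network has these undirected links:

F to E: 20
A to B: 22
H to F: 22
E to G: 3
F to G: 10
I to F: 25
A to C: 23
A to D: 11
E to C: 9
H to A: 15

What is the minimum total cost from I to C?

47

Shortest distances from I:
I: 0
F: 25  (via I)
G: 35  (via F)
E: 38  (via G)
C: 47  (via E)
Shortest route: I → F → G → E → C = 47.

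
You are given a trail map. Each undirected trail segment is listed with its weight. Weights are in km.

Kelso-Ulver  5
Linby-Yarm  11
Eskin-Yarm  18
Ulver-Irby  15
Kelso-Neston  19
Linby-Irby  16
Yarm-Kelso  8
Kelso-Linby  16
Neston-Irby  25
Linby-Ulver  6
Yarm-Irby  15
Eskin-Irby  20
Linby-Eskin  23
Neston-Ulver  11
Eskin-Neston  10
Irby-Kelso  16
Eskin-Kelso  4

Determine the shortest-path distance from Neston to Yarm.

22 km

Shortest distances from Neston:
Neston: 0
Eskin: 10  (via Neston)
Ulver: 11  (via Neston)
Kelso: 14  (via Eskin)
Linby: 17  (via Ulver)
Yarm: 22  (via Kelso)
Shortest route: Neston → Eskin → Kelso → Yarm = 22 km.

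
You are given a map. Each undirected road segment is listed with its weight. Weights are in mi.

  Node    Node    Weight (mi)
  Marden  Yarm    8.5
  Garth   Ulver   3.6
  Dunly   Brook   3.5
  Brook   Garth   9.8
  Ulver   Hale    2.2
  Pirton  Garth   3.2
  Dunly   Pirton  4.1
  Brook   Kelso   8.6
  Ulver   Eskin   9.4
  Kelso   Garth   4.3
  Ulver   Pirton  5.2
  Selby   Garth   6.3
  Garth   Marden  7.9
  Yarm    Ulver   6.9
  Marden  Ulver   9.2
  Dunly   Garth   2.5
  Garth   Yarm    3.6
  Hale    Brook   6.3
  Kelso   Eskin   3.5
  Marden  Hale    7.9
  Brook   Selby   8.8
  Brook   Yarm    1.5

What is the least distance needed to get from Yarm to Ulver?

6.9 mi

Shortest distances from Yarm:
Yarm: 0
Brook: 1.5  (via Yarm)
Garth: 3.6  (via Yarm)
Dunly: 5  (via Brook)
Pirton: 6.8  (via Garth)
Ulver: 6.9  (via Yarm)
Shortest route: Yarm → Ulver = 6.9 mi.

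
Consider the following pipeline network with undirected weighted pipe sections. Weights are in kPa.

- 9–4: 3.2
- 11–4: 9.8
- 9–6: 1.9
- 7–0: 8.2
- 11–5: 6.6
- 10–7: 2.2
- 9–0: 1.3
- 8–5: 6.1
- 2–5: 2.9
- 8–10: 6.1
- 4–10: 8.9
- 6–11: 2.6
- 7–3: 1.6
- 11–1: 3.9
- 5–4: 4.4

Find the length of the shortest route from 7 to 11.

Enumerating some paths:
7 - 0 - 9 - 6 - 11: 8.2+1.3+1.9+2.6 = 14
7 - 10 - 4 - 9 - 6 - 11: 2.2+8.9+3.2+1.9+2.6 = 18.8
The minimum is 14 kPa via 7 - 0 - 9 - 6 - 11.

14 kPa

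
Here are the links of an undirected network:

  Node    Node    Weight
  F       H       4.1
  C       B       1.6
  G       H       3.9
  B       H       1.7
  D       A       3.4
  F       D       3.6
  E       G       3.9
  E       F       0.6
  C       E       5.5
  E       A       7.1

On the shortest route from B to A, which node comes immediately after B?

H

Candidate routes:
B–H–F–E–A: 1.7+4.1+0.6+7.1 = 13.5
B–H–F–D–A: 1.7+4.1+3.6+3.4 = 12.8
B–C–E–A: 1.6+5.5+7.1 = 14.2
B–C–E–F–D–A: 1.6+5.5+0.6+3.6+3.4 = 14.7
Cheapest is B–H–F–D–A at 12.8.
So from B the first move is to H.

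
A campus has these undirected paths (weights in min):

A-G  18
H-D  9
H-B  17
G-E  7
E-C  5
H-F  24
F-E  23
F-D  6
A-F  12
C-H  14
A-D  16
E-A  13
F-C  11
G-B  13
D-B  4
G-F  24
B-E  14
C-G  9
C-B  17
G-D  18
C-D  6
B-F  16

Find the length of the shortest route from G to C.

9 min

Settle nodes by increasing distance from G:
G: 0
E: 7  (via G)
C: 9  (via G)
Shortest route: G → C = 9 min.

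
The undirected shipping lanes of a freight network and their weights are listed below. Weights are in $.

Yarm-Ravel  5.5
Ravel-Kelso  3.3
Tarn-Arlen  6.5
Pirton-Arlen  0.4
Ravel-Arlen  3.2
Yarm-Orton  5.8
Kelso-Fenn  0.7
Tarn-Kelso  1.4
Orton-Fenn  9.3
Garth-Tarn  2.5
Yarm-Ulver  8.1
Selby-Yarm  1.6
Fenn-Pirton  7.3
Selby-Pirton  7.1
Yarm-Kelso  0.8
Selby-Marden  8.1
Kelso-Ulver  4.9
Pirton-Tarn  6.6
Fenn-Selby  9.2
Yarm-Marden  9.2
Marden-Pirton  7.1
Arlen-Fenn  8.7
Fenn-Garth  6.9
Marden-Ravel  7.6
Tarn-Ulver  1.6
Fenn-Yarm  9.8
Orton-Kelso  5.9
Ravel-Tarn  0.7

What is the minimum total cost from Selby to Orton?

$7.4

Shortest distances from Selby:
Selby: 0
Yarm: 1.6  (via Selby)
Kelso: 2.4  (via Yarm)
Fenn: 3.1  (via Kelso)
Tarn: 3.8  (via Kelso)
Ravel: 4.5  (via Tarn)
Ulver: 5.4  (via Tarn)
Garth: 6.3  (via Tarn)
Pirton: 7.1  (via Selby)
Orton: 7.4  (via Yarm)
Shortest route: Selby → Yarm → Orton = $7.4.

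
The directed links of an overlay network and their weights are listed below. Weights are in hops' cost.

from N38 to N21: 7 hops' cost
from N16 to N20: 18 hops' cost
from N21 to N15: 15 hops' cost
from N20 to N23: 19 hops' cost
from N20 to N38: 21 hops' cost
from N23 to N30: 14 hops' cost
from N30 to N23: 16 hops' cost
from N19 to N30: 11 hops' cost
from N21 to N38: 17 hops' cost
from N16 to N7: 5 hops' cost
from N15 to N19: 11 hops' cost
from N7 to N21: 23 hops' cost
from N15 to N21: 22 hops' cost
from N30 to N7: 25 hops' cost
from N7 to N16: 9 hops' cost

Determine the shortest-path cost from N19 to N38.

76 hops' cost

Settle nodes by increasing distance from N19:
N19: 0
N30: 11  (via N19)
N23: 27  (via N30)
N7: 36  (via N30)
N16: 45  (via N7)
N21: 59  (via N7)
N20: 63  (via N16)
N15: 74  (via N21)
N38: 76  (via N21)
Shortest route: N19–N30–N7–N21–N38 = 76 hops' cost.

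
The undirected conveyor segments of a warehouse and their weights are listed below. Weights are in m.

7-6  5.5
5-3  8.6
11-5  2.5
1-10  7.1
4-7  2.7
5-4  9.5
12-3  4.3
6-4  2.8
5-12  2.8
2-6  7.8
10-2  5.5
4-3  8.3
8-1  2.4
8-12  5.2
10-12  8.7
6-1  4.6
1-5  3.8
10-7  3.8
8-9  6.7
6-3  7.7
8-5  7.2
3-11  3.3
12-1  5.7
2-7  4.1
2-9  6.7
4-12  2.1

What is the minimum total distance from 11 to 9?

Enumerating some paths:
11–5–1–8–9: 2.5+3.8+2.4+6.7 = 15.4
11–5–8–9: 2.5+7.2+6.7 = 16.4
Cheapest is 11–5–1–8–9 at 15.4 m.

15.4 m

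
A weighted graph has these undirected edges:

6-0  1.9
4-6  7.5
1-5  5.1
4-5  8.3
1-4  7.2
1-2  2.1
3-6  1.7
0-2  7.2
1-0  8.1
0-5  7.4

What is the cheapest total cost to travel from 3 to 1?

11.7

Shortest distances from 3:
3: 0
6: 1.7  (via 3)
0: 3.6  (via 6)
4: 9.2  (via 6)
2: 10.8  (via 0)
5: 11  (via 0)
1: 11.7  (via 0)
Shortest route: 3 → 6 → 0 → 1 = 11.7.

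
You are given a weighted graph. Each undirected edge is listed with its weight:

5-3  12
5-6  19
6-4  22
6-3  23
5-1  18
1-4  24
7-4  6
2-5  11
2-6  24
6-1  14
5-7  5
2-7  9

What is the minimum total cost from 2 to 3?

23

Shortest distances from 2:
2: 0
7: 9  (via 2)
5: 11  (via 2)
4: 15  (via 7)
3: 23  (via 5)
Shortest route: 2 → 5 → 3 = 23.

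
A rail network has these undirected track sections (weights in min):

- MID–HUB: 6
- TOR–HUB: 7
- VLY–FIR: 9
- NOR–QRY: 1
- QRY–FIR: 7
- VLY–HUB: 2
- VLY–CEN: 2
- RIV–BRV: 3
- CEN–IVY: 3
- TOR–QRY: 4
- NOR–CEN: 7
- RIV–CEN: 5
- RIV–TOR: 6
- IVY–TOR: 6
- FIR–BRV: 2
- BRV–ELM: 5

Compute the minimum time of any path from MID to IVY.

Shortest distances from MID:
MID: 0
HUB: 6  (via MID)
VLY: 8  (via HUB)
CEN: 10  (via VLY)
TOR: 13  (via HUB)
IVY: 13  (via CEN)
Shortest route: MID–HUB–VLY–CEN–IVY = 13 min.

13 min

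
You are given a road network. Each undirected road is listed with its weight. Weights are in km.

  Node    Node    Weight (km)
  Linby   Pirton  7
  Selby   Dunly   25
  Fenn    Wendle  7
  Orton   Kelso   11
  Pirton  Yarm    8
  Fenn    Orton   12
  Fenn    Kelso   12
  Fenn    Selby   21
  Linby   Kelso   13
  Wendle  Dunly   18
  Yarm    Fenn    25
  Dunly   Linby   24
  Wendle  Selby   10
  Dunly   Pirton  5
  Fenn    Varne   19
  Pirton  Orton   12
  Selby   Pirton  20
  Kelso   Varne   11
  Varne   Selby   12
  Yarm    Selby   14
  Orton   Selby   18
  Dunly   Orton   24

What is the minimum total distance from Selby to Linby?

Candidate routes:
Selby → Yarm → Pirton → Linby: 14+8+7 = 29
Selby → Pirton → Linby: 20+7 = 27
Selby → Varne → Kelso → Linby: 12+11+13 = 36
Cheapest is Selby → Pirton → Linby at 27 km.

27 km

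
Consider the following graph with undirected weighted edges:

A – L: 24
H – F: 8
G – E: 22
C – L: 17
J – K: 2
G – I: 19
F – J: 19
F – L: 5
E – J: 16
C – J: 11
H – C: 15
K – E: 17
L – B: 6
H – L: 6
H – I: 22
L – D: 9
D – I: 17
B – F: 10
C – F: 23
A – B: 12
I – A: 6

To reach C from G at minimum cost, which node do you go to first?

Candidate routes:
G - E - J - C: 22+16+11 = 49
G - E - K - J - C: 22+17+2+11 = 52
The minimum is 49 via G - E - J - C.
So from G the first move is to E.

E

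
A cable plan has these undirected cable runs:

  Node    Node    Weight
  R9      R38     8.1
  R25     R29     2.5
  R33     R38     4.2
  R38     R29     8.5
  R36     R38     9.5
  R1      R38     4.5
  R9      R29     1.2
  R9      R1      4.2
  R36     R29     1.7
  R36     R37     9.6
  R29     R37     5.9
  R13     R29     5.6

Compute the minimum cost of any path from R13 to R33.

Enumerating some paths:
R13–R29–R9–R1–R38–R33: 5.6+1.2+4.2+4.5+4.2 = 19.7
R13–R29–R9–R38–R33: 5.6+1.2+8.1+4.2 = 19.1
R13–R29–R38–R33: 5.6+8.5+4.2 = 18.3
R13–R29–R36–R38–R33: 5.6+1.7+9.5+4.2 = 21
The minimum is 18.3 via R13–R29–R38–R33.

18.3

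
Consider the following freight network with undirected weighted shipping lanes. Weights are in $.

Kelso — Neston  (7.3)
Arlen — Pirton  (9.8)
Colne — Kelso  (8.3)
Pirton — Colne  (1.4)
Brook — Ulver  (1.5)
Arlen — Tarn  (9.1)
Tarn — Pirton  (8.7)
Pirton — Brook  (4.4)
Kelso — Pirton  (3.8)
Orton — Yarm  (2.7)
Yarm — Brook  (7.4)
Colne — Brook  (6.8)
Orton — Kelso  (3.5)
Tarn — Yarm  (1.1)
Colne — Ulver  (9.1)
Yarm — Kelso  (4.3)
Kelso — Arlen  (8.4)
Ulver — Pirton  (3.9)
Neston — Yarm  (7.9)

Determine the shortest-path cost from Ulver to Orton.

$11.2

Enumerating some paths:
Ulver - Brook - Yarm - Orton: 1.5+7.4+2.7 = 11.6
Ulver - Brook - Pirton - Kelso - Orton: 1.5+4.4+3.8+3.5 = 13.2
Ulver - Pirton - Kelso - Orton: 3.9+3.8+3.5 = 11.2
Ulver - Pirton - Kelso - Yarm - Orton: 3.9+3.8+4.3+2.7 = 14.7
Cheapest is Ulver - Pirton - Kelso - Orton at $11.2.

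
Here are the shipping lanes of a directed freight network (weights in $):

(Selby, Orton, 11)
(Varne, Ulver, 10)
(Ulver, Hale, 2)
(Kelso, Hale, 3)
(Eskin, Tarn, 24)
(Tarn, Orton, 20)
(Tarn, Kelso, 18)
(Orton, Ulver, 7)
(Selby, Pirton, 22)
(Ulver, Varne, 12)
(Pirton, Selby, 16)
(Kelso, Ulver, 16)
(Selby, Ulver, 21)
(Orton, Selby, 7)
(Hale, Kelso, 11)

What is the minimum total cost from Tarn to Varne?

$39

Compare a few routes:
Tarn - Kelso - Ulver - Varne: 18+16+12 = 46
Tarn - Orton - Ulver - Varne: 20+7+12 = 39
Tarn - Orton - Selby - Ulver - Varne: 20+7+21+12 = 60
Cheapest is Tarn - Orton - Ulver - Varne at $39.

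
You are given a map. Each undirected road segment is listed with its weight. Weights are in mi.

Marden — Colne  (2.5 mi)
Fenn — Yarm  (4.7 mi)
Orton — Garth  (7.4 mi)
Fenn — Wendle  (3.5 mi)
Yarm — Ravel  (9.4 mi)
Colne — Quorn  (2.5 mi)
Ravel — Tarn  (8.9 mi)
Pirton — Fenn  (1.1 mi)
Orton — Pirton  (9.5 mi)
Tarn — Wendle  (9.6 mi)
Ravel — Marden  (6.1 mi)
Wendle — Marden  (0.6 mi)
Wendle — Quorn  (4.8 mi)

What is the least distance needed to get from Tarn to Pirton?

Settle nodes by increasing distance from Tarn:
Tarn: 0
Ravel: 8.9  (via Tarn)
Wendle: 9.6  (via Tarn)
Marden: 10.2  (via Wendle)
Colne: 12.7  (via Marden)
Fenn: 13.1  (via Wendle)
Pirton: 14.2  (via Fenn)
Shortest route: Tarn → Wendle → Fenn → Pirton = 14.2 mi.

14.2 mi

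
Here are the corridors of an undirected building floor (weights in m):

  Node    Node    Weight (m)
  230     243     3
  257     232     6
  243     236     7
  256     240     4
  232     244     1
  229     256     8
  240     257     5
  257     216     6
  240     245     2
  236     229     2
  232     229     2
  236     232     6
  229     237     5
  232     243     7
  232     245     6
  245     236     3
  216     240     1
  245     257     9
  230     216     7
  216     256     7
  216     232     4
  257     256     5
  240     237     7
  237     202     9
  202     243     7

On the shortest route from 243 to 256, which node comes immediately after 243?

230

Candidate routes:
243 - 236 - 245 - 240 - 256: 7+3+2+4 = 16
243 - 230 - 216 - 240 - 256: 3+7+1+4 = 15
Cheapest is 243 - 230 - 216 - 240 - 256 at 15 m.
So from 243 the first move is to 230.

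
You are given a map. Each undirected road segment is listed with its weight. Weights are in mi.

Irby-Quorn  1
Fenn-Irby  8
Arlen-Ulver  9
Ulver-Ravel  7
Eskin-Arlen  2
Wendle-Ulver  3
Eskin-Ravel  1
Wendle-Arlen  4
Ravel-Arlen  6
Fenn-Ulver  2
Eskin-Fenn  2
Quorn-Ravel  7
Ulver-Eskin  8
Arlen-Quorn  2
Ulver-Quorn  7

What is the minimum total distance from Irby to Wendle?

7 mi

Shortest distances from Irby:
Irby: 0
Quorn: 1  (via Irby)
Arlen: 3  (via Quorn)
Eskin: 5  (via Arlen)
Ravel: 6  (via Eskin)
Fenn: 7  (via Eskin)
Wendle: 7  (via Arlen)
Shortest route: Irby → Quorn → Arlen → Wendle = 7 mi.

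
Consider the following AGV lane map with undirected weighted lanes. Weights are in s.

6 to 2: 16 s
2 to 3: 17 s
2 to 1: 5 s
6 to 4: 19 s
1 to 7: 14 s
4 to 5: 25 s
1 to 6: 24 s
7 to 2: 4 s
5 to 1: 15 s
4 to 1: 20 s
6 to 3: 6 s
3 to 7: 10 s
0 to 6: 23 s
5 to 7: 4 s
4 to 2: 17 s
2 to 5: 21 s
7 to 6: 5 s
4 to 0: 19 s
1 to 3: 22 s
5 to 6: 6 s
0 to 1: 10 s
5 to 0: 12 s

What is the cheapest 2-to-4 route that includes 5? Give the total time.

Best 2 to 5: 2–7–5 costing 8
Best 5 to 4: 5–4 costing 25
Total via 5: 8 + 25 = 33 s.

33 s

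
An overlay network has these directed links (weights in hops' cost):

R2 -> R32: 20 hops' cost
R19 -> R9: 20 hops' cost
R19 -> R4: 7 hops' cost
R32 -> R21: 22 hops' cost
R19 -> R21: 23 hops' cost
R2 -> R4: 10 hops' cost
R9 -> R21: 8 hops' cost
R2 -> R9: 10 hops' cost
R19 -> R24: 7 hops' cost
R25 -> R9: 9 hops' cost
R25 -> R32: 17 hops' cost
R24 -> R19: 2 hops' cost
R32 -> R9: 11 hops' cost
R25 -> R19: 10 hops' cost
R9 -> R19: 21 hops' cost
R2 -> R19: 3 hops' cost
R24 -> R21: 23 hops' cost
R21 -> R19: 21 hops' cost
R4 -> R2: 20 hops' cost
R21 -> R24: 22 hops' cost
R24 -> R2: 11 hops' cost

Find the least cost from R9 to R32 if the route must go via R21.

61 hops' cost

Shortest R9→R21: R9 → R21 = 8
Shortest R21→R32: R21 → R24 → R2 → R32 = 53
Total via R21: 8 + 53 = 61 hops' cost.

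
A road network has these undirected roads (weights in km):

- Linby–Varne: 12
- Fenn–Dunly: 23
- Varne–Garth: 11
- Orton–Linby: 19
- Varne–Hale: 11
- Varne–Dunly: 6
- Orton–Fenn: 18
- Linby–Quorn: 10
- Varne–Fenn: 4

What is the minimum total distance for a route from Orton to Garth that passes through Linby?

42 km

Best Orton to Linby: Orton → Linby costing 19
Shortest Linby→Garth: Linby → Varne → Garth = 23
Total via Linby: 19 + 23 = 42 km.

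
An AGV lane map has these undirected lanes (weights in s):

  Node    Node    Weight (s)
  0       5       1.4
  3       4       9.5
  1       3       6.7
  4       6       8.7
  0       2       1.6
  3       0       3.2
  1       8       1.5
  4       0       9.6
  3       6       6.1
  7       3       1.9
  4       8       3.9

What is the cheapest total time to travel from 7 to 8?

Settle nodes by increasing distance from 7:
7: 0
3: 1.9  (via 7)
0: 5.1  (via 3)
5: 6.5  (via 0)
2: 6.7  (via 0)
6: 8  (via 3)
1: 8.6  (via 3)
8: 10.1  (via 1)
Shortest route: 7 → 3 → 1 → 8 = 10.1 s.

10.1 s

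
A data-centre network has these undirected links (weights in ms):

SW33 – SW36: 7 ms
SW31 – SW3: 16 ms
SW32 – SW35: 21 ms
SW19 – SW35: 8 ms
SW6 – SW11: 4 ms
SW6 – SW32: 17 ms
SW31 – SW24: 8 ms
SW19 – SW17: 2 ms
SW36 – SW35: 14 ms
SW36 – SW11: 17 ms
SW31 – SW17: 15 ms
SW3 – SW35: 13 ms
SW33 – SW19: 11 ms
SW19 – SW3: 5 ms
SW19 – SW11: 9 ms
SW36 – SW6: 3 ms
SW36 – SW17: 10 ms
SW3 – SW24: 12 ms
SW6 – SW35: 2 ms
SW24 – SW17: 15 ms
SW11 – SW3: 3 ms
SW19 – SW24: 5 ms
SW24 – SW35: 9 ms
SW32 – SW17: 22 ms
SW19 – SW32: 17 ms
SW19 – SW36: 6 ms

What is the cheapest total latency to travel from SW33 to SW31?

24 ms

Compare a few routes:
SW33–SW19–SW24–SW31: 11+5+8 = 24
SW33–SW36–SW19–SW24–SW31: 7+6+5+8 = 26
SW33–SW19–SW17–SW31: 11+2+15 = 28
The minimum is 24 ms via SW33–SW19–SW24–SW31.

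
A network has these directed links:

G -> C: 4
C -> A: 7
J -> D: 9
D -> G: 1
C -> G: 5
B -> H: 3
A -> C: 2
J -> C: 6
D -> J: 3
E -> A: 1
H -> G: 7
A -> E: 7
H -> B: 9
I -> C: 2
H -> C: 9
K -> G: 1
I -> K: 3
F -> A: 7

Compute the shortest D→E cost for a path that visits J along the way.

Best D to J: D–J costing 3
Best J to E: J–C–A–E costing 20
Total via J: 3 + 20 = 23.

23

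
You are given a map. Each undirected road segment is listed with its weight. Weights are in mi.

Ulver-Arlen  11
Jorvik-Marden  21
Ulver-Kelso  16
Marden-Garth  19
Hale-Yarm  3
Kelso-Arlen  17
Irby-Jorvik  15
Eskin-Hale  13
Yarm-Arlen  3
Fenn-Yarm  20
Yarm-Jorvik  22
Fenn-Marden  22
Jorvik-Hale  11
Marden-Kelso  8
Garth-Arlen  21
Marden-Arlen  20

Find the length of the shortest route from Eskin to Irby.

Shortest distances from Eskin:
Eskin: 0
Hale: 13  (via Eskin)
Yarm: 16  (via Hale)
Arlen: 19  (via Yarm)
Jorvik: 24  (via Hale)
Ulver: 30  (via Arlen)
Fenn: 36  (via Yarm)
Kelso: 36  (via Arlen)
Irby: 39  (via Jorvik)
Shortest route: Eskin–Hale–Jorvik–Irby = 39 mi.

39 mi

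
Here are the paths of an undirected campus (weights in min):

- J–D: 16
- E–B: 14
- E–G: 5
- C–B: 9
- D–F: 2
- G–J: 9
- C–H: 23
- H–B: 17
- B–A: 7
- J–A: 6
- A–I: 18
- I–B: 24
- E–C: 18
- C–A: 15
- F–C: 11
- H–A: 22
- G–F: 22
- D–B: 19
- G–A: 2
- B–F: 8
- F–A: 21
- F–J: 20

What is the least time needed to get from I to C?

33 min

Running Dijkstra from I:
I: 0
A: 18  (via I)
G: 20  (via A)
B: 24  (via I)
J: 24  (via A)
E: 25  (via G)
F: 32  (via B)
C: 33  (via A)
Shortest route: I → A → C = 33 min.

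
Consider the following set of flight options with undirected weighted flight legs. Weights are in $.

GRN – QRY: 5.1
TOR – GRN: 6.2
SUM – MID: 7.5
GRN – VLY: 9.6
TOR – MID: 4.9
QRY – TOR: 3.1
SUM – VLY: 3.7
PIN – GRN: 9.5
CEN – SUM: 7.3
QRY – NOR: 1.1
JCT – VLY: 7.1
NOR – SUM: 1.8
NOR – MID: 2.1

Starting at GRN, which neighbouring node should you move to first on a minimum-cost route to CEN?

Candidate routes:
GRN - QRY - NOR - SUM - CEN: 5.1+1.1+1.8+7.3 = 15.3
GRN - TOR - QRY - NOR - SUM - CEN: 6.2+3.1+1.1+1.8+7.3 = 19.5
The minimum is $15.3 via GRN - QRY - NOR - SUM - CEN.
So from GRN the first move is to QRY.

QRY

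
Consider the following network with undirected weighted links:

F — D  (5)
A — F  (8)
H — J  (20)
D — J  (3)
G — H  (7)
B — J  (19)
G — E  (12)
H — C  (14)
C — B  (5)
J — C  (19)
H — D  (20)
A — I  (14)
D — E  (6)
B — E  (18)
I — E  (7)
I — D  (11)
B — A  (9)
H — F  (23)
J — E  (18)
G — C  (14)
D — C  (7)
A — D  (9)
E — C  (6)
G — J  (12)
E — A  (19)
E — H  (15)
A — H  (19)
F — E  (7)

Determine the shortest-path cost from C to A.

Shortest distances from C:
C: 0
B: 5  (via C)
E: 6  (via C)
D: 7  (via C)
J: 10  (via D)
F: 12  (via D)
I: 13  (via E)
A: 14  (via B)
Shortest route: C–B–A = 14.

14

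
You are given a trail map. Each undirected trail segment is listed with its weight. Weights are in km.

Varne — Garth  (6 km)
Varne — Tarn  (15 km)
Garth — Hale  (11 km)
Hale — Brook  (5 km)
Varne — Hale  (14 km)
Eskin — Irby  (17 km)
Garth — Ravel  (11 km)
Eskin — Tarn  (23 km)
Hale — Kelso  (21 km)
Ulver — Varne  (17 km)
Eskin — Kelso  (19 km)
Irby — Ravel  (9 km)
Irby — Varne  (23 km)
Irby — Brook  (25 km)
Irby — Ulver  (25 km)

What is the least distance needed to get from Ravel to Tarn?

Candidate routes:
Ravel–Irby–Varne–Tarn: 9+23+15 = 47
Ravel–Garth–Varne–Tarn: 11+6+15 = 32
The minimum is 32 km via Ravel–Garth–Varne–Tarn.

32 km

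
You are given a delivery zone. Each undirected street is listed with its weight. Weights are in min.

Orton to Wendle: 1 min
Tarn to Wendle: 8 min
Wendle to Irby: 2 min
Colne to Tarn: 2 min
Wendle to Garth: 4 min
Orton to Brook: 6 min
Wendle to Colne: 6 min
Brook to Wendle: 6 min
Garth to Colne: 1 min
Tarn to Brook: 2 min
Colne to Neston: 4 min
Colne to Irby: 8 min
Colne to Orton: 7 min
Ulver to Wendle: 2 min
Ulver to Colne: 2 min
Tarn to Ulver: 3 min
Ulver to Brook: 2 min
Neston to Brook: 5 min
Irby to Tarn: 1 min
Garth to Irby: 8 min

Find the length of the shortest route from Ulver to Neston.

Enumerating some paths:
Ulver → Brook → Neston: 2+5 = 7
Ulver → Colne → Neston: 2+4 = 6
Cheapest is Ulver → Colne → Neston at 6 min.

6 min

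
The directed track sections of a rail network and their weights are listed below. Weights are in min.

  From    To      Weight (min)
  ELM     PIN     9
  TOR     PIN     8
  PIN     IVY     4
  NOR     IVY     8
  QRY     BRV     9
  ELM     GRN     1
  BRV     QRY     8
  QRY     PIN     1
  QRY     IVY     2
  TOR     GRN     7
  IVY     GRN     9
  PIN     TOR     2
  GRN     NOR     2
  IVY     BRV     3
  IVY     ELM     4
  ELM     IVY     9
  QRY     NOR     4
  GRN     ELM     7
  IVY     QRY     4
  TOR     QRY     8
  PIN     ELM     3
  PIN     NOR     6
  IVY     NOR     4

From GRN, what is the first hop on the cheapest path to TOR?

Enumerating some paths:
GRN–ELM–PIN–TOR: 7+9+2 = 18
GRN–ELM–IVY–QRY–PIN–TOR: 7+9+4+1+2 = 23
GRN–NOR–IVY–QRY–PIN–TOR: 2+8+4+1+2 = 17
GRN–NOR–IVY–BRV–QRY–PIN–TOR: 2+8+3+8+1+2 = 24
The minimum is 17 min via GRN–NOR–IVY–QRY–PIN–TOR.
So from GRN the first move is to NOR.

NOR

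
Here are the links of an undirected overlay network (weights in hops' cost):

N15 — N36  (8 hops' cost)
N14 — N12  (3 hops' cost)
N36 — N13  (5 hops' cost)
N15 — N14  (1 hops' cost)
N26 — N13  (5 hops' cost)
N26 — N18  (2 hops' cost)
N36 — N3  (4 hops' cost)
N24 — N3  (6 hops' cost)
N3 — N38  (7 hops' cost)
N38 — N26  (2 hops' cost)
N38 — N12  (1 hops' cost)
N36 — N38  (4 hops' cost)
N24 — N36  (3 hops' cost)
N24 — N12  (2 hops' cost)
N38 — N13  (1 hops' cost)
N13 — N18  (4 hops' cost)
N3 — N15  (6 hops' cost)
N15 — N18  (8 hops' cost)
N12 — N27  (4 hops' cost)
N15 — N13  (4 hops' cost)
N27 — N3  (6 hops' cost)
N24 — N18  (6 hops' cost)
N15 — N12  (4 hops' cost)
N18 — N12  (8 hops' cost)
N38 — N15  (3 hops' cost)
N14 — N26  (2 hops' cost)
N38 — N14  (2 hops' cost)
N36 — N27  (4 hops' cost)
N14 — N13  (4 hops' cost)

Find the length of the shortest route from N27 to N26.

7 hops' cost

Running Dijkstra from N27:
N27: 0
N36: 4  (via N27)
N12: 4  (via N27)
N38: 5  (via N12)
N13: 6  (via N38)
N24: 6  (via N12)
N3: 6  (via N27)
N14: 7  (via N12)
N26: 7  (via N38)
Shortest route: N27 → N12 → N38 → N26 = 7 hops' cost.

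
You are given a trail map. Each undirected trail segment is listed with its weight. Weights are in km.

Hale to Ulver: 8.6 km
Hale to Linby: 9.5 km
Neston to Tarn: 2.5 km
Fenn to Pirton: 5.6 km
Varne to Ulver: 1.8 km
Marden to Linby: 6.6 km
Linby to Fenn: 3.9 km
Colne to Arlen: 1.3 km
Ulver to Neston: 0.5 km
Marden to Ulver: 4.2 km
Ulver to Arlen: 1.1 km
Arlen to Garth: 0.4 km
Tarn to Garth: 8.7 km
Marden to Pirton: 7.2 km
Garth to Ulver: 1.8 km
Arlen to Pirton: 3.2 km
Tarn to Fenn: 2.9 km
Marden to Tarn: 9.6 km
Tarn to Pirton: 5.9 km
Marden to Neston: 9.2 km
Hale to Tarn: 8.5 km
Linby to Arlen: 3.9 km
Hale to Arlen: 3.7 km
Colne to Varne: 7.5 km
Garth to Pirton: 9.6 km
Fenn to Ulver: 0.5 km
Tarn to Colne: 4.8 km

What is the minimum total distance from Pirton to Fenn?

Enumerating some paths:
Pirton - Fenn: 5.6 = 5.6
Pirton - Arlen - Garth - Ulver - Fenn: 3.2+0.4+1.8+0.5 = 5.9
Pirton - Arlen - Ulver - Fenn: 3.2+1.1+0.5 = 4.8
Pirton - Tarn - Fenn: 5.9+2.9 = 8.8
The minimum is 4.8 km via Pirton - Arlen - Ulver - Fenn.

4.8 km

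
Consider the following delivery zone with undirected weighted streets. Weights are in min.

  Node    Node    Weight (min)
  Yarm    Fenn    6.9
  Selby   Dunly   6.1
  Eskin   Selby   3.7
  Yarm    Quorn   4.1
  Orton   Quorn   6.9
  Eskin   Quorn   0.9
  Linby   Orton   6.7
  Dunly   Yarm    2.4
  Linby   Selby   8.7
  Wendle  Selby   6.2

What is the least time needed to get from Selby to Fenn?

15.4 min

Enumerating some paths:
Selby - Eskin - Quorn - Yarm - Fenn: 3.7+0.9+4.1+6.9 = 15.6
Selby - Dunly - Yarm - Fenn: 6.1+2.4+6.9 = 15.4
The minimum is 15.4 min via Selby - Dunly - Yarm - Fenn.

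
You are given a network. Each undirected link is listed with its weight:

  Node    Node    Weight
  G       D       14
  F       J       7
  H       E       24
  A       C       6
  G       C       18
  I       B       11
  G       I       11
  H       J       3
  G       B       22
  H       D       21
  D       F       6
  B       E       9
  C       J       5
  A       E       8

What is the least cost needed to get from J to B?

Enumerating some paths:
J–C–G–I–B: 5+18+11+11 = 45
J–C–A–E–B: 5+6+8+9 = 28
J–C–G–B: 5+18+22 = 45
J–H–E–B: 3+24+9 = 36
The minimum is 28 via J–C–A–E–B.

28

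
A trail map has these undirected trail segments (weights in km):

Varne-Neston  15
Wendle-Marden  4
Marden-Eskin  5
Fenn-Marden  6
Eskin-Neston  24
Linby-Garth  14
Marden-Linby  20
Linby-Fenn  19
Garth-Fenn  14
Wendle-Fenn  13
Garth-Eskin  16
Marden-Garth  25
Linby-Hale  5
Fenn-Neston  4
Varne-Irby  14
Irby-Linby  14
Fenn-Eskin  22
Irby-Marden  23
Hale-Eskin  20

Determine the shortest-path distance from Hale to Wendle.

Shortest distances from Hale:
Hale: 0
Linby: 5  (via Hale)
Garth: 19  (via Linby)
Irby: 19  (via Linby)
Eskin: 20  (via Hale)
Fenn: 24  (via Linby)
Marden: 25  (via Linby)
Neston: 28  (via Fenn)
Wendle: 29  (via Marden)
Shortest route: Hale → Linby → Marden → Wendle = 29 km.

29 km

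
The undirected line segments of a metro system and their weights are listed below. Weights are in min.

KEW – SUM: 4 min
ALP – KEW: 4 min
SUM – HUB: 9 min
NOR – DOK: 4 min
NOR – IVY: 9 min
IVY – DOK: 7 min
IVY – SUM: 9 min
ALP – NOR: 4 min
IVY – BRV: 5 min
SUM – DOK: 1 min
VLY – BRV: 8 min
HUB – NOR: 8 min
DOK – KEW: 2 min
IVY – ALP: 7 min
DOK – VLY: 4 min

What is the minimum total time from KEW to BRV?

14 min

Settle nodes by increasing distance from KEW:
KEW: 0
DOK: 2  (via KEW)
SUM: 3  (via DOK)
ALP: 4  (via KEW)
VLY: 6  (via DOK)
NOR: 6  (via DOK)
IVY: 9  (via DOK)
HUB: 12  (via SUM)
BRV: 14  (via VLY)
Shortest route: KEW → DOK → VLY → BRV = 14 min.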